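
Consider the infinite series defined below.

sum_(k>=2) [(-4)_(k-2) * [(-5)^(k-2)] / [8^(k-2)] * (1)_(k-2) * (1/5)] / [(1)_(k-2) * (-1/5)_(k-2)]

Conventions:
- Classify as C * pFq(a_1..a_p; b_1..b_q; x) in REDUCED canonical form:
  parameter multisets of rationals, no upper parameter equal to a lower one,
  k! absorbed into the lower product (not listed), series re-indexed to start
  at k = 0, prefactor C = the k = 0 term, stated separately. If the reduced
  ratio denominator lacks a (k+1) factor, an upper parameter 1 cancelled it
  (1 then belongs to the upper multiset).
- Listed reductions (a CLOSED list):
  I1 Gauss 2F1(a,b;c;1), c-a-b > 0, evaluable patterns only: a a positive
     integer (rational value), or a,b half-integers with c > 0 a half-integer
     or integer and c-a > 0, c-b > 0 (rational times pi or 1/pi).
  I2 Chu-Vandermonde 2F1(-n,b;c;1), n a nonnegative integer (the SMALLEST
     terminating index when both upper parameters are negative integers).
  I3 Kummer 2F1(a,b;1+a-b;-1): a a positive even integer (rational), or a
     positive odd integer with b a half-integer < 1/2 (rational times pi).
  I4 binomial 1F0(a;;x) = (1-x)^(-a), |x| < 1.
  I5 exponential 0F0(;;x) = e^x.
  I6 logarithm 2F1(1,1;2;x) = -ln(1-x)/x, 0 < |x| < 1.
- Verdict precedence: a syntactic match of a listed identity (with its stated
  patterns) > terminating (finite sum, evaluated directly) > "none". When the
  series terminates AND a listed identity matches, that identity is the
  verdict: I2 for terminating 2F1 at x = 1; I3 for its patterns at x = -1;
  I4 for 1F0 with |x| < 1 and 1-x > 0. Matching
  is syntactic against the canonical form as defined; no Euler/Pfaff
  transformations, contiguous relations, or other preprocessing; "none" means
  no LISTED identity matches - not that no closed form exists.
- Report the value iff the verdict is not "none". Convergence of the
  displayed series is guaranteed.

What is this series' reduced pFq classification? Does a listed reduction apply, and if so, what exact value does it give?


Canonical form: C = 1/5 times 2F1 with upper {-4, 1}, lower {-1/5}, x = -5/8. Verdict: terminating - the sum ends at index 4 because -4 is a negative integer; exact evaluation follows. Its exact value is -5649809/430080.

Key observation: t_0 = 1/5 here, and (1)_k (C = 1/5, x = -5/8) is k! itself.
Ratio: r(k) = (-5/8) * (k-4) (k+1) / [(k-1/5) (k+1)] - rational in k, leading ratio (-5/8); with t_0 = 1/5, classification follows.


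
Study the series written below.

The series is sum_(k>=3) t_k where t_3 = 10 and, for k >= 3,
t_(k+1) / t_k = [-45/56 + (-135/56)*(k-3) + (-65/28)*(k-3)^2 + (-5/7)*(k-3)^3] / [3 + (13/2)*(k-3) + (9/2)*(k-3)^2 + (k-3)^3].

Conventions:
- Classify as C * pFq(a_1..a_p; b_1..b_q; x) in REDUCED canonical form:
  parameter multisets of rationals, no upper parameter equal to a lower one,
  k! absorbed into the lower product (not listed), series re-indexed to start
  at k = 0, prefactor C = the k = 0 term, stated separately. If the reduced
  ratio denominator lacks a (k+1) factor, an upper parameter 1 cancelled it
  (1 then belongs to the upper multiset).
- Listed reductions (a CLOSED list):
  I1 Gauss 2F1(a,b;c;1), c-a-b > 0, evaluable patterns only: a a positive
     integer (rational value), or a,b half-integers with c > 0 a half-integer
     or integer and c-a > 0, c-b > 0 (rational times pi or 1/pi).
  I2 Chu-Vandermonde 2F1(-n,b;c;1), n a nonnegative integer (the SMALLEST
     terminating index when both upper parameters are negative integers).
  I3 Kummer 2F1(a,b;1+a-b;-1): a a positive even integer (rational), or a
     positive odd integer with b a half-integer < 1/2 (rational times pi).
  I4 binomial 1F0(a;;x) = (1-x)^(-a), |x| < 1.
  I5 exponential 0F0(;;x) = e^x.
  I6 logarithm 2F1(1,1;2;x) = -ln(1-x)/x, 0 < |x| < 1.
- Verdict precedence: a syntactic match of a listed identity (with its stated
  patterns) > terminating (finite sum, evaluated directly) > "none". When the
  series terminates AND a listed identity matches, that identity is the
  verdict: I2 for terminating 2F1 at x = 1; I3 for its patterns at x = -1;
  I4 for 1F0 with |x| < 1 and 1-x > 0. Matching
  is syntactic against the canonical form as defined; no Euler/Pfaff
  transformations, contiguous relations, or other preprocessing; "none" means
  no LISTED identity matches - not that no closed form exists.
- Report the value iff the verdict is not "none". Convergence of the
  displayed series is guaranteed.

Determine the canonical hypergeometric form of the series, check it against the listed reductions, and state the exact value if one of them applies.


Classification (C = 10): 2F1 with upper {3/4, 1}, lower {2}, argument x = -5/7. Verdict: no listed reduction: x = -5/7 and upper {3/4, 1} fail every I1-I6 pattern.

Structural cue: from the first term 10: cancel k + 3/2 from the displayed ratio first; then prefactor 10.
Consecutive-term ratio: r(k) = (-5/7) * (k+3/4) (k+1) / [(k+2) (k+1)] - rational in k, leading ratio (-5/7); with t_0 = 10, classification follows.


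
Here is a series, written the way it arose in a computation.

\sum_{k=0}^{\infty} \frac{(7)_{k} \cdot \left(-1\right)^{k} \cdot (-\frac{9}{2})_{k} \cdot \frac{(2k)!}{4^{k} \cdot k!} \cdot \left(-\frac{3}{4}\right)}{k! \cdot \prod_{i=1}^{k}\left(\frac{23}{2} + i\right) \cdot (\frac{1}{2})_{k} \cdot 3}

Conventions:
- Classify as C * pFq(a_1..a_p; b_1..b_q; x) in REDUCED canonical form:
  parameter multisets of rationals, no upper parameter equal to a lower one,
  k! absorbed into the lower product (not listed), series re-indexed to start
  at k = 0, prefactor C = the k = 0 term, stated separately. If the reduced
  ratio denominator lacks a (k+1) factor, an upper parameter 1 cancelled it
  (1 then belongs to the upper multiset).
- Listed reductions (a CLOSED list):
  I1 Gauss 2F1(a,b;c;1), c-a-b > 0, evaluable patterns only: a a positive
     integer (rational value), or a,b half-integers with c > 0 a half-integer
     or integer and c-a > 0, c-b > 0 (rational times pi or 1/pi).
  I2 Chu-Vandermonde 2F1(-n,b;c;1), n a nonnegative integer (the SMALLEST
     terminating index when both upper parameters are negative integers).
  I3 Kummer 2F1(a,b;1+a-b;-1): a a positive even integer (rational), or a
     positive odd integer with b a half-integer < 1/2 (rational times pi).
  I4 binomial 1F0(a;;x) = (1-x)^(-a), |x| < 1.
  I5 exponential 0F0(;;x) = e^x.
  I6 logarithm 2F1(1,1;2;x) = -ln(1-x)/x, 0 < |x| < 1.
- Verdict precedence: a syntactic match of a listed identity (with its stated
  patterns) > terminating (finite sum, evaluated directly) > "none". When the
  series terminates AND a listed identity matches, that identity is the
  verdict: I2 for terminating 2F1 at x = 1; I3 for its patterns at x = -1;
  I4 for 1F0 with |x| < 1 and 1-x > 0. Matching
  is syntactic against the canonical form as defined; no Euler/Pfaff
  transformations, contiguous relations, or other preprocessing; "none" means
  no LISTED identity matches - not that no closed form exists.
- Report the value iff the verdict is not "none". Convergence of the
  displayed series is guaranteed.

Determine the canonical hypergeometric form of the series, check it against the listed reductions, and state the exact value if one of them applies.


With C = -\frac{1}{4}: the canonical form is 2F1(-\frac{9}{2}, 7; \frac{25}{2}; -1). Verdict (x = -1): the Kummer evaluation I3 applies (x = -1; c = \frac{25}{2} equals 1+a-b for upper {-\frac{9}{2}, 7}: listed pattern). Its exact value is \left(-\frac{334639305}{536870912}\right) \cdot \pi.

First insight: with t_0 = -\frac{1}{4}, the parameter 1/2 appears in both the upper and lower lists and cancels.
Ratio: r(k) = -1 * (k-\frac{9}{2}) (k+7) / [(k+\frac{25}{2}) (k+1)] - rational in k. x = -1; t_0 = -\frac{1}{4}; negate the roots.


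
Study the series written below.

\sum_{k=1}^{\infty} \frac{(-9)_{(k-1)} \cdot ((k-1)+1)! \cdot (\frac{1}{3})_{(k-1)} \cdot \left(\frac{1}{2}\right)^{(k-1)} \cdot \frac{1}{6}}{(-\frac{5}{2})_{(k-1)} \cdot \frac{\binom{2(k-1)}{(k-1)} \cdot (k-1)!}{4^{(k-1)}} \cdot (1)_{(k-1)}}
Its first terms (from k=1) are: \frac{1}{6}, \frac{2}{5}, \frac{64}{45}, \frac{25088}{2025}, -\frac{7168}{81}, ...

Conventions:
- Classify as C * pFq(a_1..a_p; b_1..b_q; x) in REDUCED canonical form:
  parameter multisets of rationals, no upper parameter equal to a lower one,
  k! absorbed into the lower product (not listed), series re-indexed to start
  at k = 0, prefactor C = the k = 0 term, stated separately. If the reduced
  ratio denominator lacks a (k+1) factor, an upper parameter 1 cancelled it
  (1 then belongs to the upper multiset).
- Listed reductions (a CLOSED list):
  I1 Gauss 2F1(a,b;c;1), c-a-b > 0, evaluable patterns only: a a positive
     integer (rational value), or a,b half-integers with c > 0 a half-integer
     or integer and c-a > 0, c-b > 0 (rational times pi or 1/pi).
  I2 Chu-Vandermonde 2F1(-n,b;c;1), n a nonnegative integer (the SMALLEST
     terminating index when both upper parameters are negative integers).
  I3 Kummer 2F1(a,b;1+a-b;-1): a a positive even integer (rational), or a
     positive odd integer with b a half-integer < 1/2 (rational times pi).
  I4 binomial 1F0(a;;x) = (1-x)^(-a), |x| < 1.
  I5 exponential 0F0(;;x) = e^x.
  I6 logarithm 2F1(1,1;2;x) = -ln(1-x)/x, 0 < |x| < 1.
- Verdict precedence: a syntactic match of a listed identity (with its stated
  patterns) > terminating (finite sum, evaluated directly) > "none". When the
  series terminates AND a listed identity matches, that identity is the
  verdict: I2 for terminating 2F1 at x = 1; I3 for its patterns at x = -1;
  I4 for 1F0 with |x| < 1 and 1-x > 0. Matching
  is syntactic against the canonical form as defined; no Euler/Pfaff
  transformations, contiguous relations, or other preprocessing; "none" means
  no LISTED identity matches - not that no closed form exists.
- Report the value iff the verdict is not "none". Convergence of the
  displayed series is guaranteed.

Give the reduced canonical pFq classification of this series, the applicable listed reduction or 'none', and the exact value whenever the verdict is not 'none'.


Canonical form: C = \frac{1}{6} times 3F2 with upper {-9, \frac{1}{3}, 2}, lower {-\frac{5}{2}, \frac{1}{2}}, x = \frac{1}{2}. Verdict: terminating at k = 9: the factor (-9)_k kills every later term; summing the 10 survivors is exact. Sum: -\frac{432554573}{813104730}.

First insight: t_0 = \frac{1}{6} here, and (1)_k (prefactor 1/6) is k! itself.
Step ratio: r(k) = \frac{1}{2} * (k-9) (k+\frac{1}{3}) (k+2) / [(k-\frac{5}{2}) (k+\frac{1}{2}) (k+1)] - rational in k. x = \frac{1}{2}; t_0 = \frac{1}{6}; negate the roots.


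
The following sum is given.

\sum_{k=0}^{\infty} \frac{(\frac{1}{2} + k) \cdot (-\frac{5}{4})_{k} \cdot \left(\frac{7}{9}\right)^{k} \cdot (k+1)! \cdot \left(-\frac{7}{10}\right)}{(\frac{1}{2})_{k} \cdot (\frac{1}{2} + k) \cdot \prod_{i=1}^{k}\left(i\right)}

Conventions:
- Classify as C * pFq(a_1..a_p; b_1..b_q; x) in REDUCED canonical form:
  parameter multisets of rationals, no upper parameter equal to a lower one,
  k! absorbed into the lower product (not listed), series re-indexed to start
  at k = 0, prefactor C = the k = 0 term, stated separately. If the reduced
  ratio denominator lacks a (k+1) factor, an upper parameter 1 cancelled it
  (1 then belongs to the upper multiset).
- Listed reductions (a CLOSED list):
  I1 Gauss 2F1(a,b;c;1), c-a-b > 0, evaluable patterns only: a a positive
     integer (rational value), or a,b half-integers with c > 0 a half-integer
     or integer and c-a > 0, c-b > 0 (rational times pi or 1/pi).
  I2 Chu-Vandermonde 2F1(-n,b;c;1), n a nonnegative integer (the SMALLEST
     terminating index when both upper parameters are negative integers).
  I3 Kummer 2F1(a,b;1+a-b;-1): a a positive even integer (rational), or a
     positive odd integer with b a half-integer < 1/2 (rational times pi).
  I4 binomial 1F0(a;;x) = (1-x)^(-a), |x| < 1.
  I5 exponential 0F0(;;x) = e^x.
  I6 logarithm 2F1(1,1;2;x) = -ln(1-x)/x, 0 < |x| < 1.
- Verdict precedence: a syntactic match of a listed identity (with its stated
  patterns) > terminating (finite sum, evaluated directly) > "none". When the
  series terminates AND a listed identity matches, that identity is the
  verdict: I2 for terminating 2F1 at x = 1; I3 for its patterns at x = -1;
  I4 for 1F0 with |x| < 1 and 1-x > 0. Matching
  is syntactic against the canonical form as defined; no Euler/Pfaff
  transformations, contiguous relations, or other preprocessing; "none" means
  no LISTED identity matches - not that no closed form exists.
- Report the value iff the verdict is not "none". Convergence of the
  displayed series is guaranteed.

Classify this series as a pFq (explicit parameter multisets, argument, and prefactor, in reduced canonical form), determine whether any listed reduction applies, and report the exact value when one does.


The tell: with t_0 = -\frac{7}{10}, the factorial ratio (C = -7/10, x = 7/9) (k+a-1)!/(a-1)! is a rising factorial (a)_k.
Step ratio: r(k) = \frac{7}{9} * (k-\frac{5}{4}) (k+2) / [(k+\frac{1}{2}) (k+1)] - poly over poly, x = \frac{7}{9} from leading terms; C = -\frac{7}{10} at k = 0.

Classification (C = -\frac{7}{10}): 2F1 with upper {-\frac{5}{4}, 2}, lower {\frac{1}{2}}, argument x = \frac{7}{9}. Verdict: none - this 2F1 at x = \frac{7}{9} matches no listed pattern, and upper {-\frac{5}{4}, 2} holds no stopper.


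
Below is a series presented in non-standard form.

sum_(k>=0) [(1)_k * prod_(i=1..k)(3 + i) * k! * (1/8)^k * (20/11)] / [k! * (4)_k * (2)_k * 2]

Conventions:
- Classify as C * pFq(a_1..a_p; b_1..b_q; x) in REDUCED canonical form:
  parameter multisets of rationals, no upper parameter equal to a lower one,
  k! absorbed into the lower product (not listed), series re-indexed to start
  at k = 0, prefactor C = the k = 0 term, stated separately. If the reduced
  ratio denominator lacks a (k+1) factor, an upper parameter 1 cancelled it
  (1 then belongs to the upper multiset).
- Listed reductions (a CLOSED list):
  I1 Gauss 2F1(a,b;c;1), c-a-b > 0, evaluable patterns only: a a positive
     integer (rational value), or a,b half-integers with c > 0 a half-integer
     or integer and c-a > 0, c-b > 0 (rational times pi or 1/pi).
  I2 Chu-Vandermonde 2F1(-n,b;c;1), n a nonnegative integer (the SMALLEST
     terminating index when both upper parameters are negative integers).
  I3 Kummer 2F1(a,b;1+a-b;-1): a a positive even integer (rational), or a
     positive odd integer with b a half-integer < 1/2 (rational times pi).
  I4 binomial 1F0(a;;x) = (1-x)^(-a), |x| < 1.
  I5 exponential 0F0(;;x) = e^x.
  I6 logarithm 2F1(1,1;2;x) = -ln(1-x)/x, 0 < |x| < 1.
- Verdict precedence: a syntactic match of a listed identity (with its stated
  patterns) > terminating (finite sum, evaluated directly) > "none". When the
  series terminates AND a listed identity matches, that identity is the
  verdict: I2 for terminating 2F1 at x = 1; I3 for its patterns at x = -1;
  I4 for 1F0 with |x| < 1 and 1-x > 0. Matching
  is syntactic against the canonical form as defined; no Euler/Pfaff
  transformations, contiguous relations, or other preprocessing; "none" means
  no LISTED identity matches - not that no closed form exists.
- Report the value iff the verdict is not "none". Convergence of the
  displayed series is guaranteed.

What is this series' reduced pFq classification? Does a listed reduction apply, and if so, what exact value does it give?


Key step: from the first term 10/11: the factorial ratio (C = 10/11, x = 1/8) (k+a-1)!/(a-1)! is a rising factorial (a)_k.
Term ratio: r(k) = (1/8) * (k+1) (k+1) / [(k+2) (k+1)] - rational; roots negated = parameters, x = (1/8), C = 10/11.

This is 10/11 * 2F1(1, 1; 2; 1/8) in reduced canonical form. Verdict at x = 1/8: the I6 logarithm reduction matches (the logarithm: parameters (1,1;2), x = 1/8). Value: (-80/11) * ln(7/8).


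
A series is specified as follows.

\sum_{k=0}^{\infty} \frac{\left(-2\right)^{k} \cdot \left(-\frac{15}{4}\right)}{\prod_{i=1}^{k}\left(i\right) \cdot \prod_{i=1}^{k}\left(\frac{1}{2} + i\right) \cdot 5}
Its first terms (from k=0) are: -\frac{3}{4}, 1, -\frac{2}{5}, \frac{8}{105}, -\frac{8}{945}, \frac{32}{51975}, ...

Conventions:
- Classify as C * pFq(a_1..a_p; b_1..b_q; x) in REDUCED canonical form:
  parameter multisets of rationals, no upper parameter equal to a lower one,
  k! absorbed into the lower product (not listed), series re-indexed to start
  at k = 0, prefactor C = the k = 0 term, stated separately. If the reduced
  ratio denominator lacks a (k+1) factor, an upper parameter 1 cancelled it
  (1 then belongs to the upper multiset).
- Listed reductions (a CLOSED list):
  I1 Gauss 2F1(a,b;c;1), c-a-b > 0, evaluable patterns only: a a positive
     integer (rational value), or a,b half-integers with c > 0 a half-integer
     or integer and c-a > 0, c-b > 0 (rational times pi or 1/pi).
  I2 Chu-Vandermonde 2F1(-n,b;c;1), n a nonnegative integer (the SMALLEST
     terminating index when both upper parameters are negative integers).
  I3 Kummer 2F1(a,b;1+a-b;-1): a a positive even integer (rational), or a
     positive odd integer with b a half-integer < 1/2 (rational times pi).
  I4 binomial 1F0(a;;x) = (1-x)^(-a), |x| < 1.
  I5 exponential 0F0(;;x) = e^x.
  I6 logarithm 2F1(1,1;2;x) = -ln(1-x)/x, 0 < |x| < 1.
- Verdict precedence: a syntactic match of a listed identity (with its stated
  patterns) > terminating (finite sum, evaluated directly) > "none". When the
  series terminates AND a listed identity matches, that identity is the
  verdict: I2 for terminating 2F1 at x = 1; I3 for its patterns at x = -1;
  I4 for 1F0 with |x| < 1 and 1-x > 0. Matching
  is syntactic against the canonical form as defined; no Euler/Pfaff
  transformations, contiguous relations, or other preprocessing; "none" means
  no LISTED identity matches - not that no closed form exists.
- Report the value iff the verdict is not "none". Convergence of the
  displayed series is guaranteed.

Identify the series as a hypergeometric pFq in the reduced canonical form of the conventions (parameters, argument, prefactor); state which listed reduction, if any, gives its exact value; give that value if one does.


x = -2 here; the reduced form reads 0F1, upper {-}, lower {\frac{3}{2}}, C = -\frac{3}{4}. Verdict: no listed reduction: x = -2 and upper {-} fail every I1-I6 pattern.

The tell: x = -2 and the constant factors (C = -3/4) combine into one prefactor.
Ratio: r(k) = -2 * 1 / [(k+\frac{3}{2}) (k+1)] - rational in k. x = -2; t_0 = -\frac{3}{4}; negate the roots.


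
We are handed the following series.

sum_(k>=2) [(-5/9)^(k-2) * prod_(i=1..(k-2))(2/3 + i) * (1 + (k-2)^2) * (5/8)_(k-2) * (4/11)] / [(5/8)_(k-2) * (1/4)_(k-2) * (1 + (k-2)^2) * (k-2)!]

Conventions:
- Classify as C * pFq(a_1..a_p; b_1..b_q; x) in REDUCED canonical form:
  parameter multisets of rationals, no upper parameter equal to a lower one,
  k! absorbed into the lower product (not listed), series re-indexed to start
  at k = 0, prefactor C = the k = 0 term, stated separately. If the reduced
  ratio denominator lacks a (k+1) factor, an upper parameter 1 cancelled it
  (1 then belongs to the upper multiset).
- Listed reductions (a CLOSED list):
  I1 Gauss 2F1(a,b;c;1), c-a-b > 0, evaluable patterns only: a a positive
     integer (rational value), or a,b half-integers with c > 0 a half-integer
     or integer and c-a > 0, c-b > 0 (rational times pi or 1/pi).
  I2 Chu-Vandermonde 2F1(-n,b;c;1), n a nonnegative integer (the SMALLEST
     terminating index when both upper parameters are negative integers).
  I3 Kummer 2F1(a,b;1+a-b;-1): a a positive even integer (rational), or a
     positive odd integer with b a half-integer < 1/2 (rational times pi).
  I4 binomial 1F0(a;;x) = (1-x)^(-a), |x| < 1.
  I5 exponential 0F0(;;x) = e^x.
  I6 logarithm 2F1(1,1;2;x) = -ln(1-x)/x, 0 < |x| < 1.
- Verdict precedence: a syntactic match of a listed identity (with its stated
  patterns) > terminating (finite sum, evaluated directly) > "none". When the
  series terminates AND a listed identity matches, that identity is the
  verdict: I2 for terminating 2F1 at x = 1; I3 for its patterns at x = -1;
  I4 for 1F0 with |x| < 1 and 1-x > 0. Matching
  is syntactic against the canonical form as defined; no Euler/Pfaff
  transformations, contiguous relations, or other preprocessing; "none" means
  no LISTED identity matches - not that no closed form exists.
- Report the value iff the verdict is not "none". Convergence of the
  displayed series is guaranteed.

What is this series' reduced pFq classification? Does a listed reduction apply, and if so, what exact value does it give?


Classification (C = 4/11): 1F1 with upper {5/3}, lower {1/4}, argument x = -5/9. Verdict: none here - no I1-I6 shape fits x = -5/9 with lower {1/4}.

Key step: t_0 = 4/11 here, and the running product (C = 4/11, x = -5/9) telescopes to a rising factorial.
Adjacent-term ratio: r(k) = (-5/9) * (k+5/3) / [(k+1/4) (k+1)] - rational in k. x = (-5/9); t_0 = 4/11; negate the roots.


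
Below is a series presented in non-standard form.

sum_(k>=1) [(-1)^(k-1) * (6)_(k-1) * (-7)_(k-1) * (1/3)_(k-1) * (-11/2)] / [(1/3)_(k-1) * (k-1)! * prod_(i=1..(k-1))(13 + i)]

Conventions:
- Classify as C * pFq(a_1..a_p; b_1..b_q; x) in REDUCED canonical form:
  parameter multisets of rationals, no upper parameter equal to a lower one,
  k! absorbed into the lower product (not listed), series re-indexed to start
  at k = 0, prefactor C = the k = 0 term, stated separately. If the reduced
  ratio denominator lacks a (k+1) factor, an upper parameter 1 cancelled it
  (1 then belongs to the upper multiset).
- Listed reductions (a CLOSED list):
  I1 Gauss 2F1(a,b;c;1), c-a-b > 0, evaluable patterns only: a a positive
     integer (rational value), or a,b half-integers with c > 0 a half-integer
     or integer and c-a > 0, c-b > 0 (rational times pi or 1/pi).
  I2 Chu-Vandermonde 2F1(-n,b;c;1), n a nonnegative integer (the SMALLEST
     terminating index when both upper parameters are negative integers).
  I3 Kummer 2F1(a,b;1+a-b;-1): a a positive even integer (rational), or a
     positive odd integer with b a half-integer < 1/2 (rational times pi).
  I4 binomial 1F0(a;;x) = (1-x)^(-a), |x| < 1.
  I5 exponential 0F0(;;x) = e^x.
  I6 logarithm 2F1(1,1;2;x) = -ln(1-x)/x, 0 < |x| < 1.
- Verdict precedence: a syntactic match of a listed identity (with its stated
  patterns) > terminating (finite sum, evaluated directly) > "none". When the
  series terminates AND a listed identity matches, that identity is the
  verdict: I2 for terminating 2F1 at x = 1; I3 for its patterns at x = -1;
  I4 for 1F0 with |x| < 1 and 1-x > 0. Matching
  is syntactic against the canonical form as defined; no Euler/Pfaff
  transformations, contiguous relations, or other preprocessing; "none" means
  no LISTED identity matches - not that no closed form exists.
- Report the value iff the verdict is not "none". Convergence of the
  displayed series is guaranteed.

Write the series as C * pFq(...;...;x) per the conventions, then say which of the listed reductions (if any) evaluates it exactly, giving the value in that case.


At argument -1: a 2F1 with upper {-7, 6}, lower {14}, scaled by C = -11/2. Verdict: Kummer (I3) applies (x = -1; c = 14 equals 1+a-b for upper {-7, 6}: listed pattern). Its exact value is -1573/20.

The tell: x = (-1) and the parameter 1/3 appears in both the upper and lower lists and cancels.
Step ratio: r(k) = (-1) * (k-7) (k+6) / [(k+14) (k+1)] - rational in k. x = (-1); t_0 = -11/2; negate the roots.


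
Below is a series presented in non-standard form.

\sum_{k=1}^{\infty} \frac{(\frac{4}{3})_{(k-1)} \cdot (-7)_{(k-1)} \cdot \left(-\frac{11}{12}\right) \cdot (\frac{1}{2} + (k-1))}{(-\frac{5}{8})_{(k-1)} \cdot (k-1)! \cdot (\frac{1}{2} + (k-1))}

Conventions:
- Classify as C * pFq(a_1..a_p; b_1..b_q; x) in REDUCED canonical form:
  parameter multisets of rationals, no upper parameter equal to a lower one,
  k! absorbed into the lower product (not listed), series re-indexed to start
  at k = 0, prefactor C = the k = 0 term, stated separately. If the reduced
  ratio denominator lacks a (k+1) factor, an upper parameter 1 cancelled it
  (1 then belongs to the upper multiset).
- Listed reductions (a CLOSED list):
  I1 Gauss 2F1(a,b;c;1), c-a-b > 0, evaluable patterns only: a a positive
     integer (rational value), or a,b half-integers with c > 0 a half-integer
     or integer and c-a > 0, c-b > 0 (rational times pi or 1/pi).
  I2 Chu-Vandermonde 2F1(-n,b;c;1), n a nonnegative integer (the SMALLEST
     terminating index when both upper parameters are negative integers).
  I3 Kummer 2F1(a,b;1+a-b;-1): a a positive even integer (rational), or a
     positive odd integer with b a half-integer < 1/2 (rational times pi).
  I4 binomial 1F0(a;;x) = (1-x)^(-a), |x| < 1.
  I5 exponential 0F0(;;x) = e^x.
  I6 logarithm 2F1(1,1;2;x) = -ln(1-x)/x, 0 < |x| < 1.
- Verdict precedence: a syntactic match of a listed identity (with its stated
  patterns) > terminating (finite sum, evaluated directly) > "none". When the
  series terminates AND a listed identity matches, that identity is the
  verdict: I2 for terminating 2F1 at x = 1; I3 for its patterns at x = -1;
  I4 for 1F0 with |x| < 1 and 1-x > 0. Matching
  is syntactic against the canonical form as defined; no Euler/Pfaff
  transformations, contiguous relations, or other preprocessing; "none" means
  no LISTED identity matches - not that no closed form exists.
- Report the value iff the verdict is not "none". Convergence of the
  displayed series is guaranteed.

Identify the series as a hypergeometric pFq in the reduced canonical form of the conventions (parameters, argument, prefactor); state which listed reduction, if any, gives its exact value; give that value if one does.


Reduced: x = 1, 2F1, upper = {-7, \frac{4}{3}}, lower = {-\frac{5}{8}}, C = -\frac{11}{12}. Verdict: Vandermonde's identity (I2) matches (terminating 2F1 at x = 1 with n = 7, b = 4/3, c = -\frac{5}{8}). Hence: \frac{53581927}{1736749188}.

Key step: from the first term -\frac{11}{12}: striking the common factor k + 1/2 reduces the term (C = -11/12).
Adjacent-term ratio: r(k) = 1 * (k-7) (k+\frac{4}{3}) / [(k-\frac{5}{8}) (k+1)] - rational in k. x = 1; t_0 = -\frac{11}{12}; negate the roots.


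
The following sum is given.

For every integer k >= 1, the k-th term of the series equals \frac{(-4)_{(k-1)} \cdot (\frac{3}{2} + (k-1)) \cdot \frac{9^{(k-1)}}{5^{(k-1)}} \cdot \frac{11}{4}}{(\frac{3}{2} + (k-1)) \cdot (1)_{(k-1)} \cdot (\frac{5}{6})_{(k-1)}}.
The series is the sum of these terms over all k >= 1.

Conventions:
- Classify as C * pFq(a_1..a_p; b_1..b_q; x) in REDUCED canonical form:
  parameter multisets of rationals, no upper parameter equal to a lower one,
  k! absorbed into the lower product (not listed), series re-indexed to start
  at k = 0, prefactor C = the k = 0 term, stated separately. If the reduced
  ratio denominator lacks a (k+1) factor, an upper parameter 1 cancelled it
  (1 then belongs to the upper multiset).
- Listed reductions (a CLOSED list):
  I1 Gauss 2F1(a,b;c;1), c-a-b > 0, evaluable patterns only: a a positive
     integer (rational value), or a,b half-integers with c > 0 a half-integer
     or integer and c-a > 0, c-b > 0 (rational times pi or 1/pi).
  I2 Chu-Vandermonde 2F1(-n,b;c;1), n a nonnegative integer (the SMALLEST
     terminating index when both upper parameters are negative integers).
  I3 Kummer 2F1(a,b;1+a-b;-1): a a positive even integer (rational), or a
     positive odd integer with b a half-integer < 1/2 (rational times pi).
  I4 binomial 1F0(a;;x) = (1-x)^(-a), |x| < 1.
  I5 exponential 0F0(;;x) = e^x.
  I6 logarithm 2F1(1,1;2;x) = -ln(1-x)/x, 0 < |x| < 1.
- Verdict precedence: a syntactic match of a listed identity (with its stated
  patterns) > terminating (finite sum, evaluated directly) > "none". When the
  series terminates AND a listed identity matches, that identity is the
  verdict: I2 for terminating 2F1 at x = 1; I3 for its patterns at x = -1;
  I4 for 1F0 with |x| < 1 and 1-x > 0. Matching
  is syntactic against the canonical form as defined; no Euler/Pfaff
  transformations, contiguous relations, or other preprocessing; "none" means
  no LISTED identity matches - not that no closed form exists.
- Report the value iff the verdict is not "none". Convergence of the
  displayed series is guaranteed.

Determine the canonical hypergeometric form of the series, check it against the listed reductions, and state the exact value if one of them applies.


Canonical form: C = \frac{11}{4} times 1F1 with upper {-4}, lower {\frac{5}{6}}, x = \frac{9}{5}. Verdict: terminating - upper parameter -4 makes this a finite sum (last index 4), evaluated exactly. Exact value: \frac{4406641}{4887500}.

Key observation: x = \frac{9}{5} and (1)_k (C = 11/4, x = 9/5) is k! itself.
Term ratio: r(k) = \frac{9}{5} * (k-4) / [(k+\frac{5}{6}) (k+1)] - rational; roots negated = parameters, x = \frac{9}{5}, C = \frac{11}{4}.


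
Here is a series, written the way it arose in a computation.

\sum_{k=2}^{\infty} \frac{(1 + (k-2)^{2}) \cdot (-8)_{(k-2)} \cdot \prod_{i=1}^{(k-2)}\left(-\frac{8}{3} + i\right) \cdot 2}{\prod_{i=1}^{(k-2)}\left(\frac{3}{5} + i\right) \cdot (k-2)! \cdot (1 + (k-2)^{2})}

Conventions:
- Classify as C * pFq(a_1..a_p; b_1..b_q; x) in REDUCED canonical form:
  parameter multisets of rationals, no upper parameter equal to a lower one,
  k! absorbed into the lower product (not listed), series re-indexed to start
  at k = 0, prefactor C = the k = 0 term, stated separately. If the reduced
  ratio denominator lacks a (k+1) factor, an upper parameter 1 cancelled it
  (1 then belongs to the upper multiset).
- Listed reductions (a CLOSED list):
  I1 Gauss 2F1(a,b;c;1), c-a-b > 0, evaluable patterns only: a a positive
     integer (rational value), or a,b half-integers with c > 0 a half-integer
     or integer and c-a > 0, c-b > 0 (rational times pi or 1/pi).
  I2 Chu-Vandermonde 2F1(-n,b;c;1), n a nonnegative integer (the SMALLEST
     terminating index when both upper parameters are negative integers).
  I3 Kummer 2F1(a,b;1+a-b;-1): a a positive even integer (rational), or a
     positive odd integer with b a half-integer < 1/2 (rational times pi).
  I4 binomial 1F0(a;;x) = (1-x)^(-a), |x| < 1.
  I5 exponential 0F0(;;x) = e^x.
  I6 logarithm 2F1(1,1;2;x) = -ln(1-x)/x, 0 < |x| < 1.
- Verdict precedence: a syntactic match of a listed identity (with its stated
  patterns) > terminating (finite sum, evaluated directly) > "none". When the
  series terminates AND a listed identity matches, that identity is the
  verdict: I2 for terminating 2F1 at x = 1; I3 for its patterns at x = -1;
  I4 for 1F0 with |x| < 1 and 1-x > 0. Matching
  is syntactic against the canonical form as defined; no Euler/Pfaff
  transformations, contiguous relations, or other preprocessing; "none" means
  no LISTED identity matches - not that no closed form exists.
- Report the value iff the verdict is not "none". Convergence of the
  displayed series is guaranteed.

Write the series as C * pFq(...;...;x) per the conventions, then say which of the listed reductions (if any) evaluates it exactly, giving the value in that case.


x = 1 here; the reduced form reads 2F1, upper {-8, -\frac{5}{3}}, lower {\frac{8}{5}}, C = 2. Verdict: Vandermonde's identity (I2) fires (terminating 2F1 at x = 1 with n = 8, b = -5/3, c = \frac{8}{5}). Exact value: \frac{1367237633552}{43274000601}.

Structural cue: from the first term 2: the lower running product (prefactor 2) is a rising factorial.
Adjacent-term ratio: r(k) = 1 * (k-8) (k-\frac{5}{3}) / [(k+\frac{8}{5}) (k+1)] - rational in k. x = 1; t_0 = 2; negate the roots.


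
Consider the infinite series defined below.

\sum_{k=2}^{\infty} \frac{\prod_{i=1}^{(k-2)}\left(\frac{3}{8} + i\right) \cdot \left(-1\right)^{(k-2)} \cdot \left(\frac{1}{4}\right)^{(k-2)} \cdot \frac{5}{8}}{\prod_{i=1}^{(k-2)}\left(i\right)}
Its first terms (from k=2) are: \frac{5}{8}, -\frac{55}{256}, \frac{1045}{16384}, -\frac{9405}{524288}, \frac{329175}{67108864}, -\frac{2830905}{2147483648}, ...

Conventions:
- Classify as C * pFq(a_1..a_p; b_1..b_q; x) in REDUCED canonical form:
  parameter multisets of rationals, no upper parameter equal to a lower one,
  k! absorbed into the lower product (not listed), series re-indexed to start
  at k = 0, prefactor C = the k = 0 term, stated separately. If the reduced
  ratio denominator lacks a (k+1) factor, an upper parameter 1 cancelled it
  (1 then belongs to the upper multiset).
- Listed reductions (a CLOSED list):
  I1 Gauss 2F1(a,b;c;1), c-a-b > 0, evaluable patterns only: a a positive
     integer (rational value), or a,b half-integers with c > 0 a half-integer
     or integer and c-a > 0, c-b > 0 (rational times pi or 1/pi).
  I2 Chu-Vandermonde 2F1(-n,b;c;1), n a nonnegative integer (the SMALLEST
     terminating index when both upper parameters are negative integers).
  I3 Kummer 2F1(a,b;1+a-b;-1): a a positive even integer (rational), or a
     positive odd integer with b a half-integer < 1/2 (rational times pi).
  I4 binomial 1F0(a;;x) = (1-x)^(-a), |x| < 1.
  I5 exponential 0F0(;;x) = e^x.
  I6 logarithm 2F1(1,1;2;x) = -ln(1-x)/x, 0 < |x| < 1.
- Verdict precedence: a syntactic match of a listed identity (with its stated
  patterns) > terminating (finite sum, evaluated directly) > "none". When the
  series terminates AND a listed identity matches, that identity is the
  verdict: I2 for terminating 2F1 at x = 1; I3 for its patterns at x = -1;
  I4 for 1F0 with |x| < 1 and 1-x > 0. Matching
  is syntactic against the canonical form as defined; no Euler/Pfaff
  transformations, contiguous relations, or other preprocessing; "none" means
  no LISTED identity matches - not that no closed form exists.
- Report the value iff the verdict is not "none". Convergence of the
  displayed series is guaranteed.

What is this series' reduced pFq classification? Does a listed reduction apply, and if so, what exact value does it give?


With C = \frac{5}{8}: the canonical form is 1F0(\frac{11}{8}; -; -\frac{1}{4}). Verdict: binomial (I4) fires (the 1F0 binomial series: exponent -11/8, x = -\frac{1}{4}). Hence: \frac{5}{8} \cdot \left(\frac{5}{4}\right)^{-\frac{11}{8}}.

Key step: from the first term \frac{5}{8}: the product of the first k integers (C = 5/8) is k!.
Term ratio: r(k) = -\frac{1}{4} * (k+\frac{11}{8}) / [(k+1)] - rational; roots negated = parameters, x = -\frac{1}{4}, C = \frac{5}{8}.


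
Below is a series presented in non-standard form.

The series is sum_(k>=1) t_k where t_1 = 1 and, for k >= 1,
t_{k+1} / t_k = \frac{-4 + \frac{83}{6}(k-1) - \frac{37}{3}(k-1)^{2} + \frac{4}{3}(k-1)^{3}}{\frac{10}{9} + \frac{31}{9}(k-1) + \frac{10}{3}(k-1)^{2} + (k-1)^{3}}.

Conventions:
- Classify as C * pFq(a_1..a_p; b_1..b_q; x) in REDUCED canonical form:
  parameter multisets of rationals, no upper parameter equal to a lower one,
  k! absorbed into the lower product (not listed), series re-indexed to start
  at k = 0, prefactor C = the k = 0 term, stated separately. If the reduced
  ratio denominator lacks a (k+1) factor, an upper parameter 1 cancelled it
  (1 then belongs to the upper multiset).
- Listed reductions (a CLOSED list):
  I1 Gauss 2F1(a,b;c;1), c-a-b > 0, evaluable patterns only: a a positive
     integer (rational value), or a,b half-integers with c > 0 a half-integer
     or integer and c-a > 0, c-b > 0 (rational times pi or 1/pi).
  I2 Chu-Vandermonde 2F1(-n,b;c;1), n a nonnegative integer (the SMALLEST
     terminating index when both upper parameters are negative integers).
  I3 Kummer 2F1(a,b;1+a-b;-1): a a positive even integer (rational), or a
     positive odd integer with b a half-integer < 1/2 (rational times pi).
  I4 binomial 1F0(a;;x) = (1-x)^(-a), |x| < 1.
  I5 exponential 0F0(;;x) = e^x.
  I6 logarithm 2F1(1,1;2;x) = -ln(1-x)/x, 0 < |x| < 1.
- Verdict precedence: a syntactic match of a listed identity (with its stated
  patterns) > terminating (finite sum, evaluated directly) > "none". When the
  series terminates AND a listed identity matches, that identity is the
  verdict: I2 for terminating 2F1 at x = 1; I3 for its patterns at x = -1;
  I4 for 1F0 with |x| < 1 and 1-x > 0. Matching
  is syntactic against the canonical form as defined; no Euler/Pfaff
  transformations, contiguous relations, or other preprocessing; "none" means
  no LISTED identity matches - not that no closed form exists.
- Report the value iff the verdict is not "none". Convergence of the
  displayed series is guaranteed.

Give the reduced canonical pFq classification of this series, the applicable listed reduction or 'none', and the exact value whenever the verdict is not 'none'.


Canonical form: C = 1 times 3F2 with upper {-8, -\frac{3}{4}, -\frac{1}{2}}, lower {\frac{2}{3}, \frac{5}{3}}, x = \frac{4}{3}. Verdict: terminating. (-8)_k vanishes past k = 8, leaving a 9-term sum, computed directly. Hence: -\frac{260257873481059}{114101112012800}.

The tell: t_0 = 1 here, and factor the ratio over Q (prefactor 1): negated roots = parameters.
Ratio: r(k) = \frac{4}{3} * (k-8) (k-\frac{3}{4}) (k-\frac{1}{2}) / [(k+\frac{2}{3}) (k+\frac{5}{3}) (k+1)] - rational; roots negated = parameters, x = \frac{4}{3}, C = 1.


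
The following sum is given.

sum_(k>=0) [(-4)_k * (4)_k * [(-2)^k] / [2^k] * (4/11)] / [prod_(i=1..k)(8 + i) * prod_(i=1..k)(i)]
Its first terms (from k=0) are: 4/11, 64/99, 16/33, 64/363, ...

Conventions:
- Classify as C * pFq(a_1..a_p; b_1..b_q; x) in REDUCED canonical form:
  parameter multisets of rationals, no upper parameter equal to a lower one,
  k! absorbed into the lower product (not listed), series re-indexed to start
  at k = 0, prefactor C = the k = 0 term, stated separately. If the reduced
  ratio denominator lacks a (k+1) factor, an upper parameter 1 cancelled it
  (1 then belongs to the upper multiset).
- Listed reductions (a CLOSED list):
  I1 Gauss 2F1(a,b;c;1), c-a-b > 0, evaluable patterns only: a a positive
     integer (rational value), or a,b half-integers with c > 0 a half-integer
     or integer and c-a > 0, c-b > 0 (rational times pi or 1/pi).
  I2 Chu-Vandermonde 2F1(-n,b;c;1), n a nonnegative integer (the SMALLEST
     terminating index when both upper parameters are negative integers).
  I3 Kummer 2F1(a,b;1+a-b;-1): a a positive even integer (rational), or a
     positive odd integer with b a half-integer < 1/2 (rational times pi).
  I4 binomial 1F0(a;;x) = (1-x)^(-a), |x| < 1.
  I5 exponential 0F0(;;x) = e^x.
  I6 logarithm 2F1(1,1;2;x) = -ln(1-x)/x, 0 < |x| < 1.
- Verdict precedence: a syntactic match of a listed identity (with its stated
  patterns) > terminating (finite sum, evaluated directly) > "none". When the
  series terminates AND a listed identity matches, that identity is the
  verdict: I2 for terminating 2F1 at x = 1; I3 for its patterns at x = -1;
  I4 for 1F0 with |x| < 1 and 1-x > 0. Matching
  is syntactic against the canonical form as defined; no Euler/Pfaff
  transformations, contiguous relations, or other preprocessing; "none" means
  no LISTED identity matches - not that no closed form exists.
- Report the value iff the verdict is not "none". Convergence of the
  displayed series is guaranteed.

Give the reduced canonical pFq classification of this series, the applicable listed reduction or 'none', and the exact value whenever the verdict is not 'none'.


The series (x = -1) is 2F1: upper {-4, 4}, lower {9}, prefactor 4/11. Verdict: the Kummer evaluation I3 applies (x = -1; c = 9 equals 1+a-b for upper {-4, 4}: listed pattern). Sum: 56/33.

The tell: x = (-1) and the product of the first k integers (prefactor 4/11) is k!.
Term ratio: r(k) = (-1) * (k-4) (k+4) / [(k+9) (k+1)] - poly over poly, x = (-1) from leading terms; C = 4/11 at k = 0.


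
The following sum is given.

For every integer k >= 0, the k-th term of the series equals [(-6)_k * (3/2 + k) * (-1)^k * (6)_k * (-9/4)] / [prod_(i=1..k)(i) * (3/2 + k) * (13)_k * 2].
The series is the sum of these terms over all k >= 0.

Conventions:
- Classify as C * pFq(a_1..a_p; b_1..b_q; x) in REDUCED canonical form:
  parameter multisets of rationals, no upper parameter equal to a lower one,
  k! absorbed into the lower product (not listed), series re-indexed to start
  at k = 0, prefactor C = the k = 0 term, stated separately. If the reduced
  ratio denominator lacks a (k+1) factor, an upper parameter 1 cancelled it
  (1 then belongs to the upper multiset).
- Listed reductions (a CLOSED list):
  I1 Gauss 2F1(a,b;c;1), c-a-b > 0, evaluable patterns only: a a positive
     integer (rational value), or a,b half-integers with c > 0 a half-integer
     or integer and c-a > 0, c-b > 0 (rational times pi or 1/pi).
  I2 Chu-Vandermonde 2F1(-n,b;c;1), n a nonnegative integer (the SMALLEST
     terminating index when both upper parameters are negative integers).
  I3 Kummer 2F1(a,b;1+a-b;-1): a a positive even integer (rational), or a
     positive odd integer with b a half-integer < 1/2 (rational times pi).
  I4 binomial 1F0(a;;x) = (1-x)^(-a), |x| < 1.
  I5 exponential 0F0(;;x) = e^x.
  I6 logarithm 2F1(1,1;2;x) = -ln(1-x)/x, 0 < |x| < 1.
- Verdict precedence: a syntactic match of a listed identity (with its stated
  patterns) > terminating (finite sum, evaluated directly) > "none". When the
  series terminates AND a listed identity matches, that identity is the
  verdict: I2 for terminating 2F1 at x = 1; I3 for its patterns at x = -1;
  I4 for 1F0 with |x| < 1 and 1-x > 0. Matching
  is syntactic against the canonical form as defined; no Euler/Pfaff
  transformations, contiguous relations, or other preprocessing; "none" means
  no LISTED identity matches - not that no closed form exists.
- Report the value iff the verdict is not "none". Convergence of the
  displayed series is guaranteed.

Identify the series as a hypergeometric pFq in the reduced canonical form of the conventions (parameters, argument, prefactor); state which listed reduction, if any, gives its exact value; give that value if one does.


Canonical form: C = -9/8 times 2F1 with upper {-6, 6}, lower {13}, x = -1. Verdict: Kummer (I3) applies (x = -1; c = 13 equals 1+a-b for upper {-6, 6}: listed pattern). Value: -99/8.

Key step: x = (-1) and the factor k + 3/2 cancels (top and bottom), leaving prefactor -9/8.
Ratio: r(k) = (-1) * (k-6) (k+6) / [(k+13) (k+1)] ; factor over Q: parameters, x = (-1), and C = -9/8.
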